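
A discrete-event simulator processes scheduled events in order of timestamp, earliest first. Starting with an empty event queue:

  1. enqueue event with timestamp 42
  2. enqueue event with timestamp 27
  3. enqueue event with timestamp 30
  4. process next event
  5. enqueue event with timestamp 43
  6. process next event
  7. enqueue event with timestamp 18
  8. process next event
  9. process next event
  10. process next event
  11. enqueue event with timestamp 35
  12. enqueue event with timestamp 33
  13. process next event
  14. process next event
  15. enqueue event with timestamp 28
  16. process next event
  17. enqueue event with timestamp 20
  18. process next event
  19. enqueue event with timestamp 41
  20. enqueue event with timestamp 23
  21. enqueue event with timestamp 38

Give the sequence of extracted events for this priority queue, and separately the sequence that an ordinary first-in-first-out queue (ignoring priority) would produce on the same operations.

priority queue: 27, 30, 18, 42, 43, 33, 35, 28, 20; FIFO queue: 42 → 27 → 30 → 43 → 18 → 35 → 33 → 28 → 20

insert 42 → {42}
insert 27 → {27, 42}
insert 30 → {27, 30, 42}
process next event → 27; now {30, 42}
insert 43 → {30, 42, 43}
process next event → 30; now {42, 43}
insert 18 → {18, 42, 43}
process next event → 18; now {42, 43}
process next event → 42; now {43}
process next event → 43; now {}
insert 35 → {35}
insert 33 → {33, 35}
process next event → 33; now {35}
process next event → 35; now {}
insert 28 → {28}
process next event → 28; now {}
insert 20 → {20}
process next event → 20; now {}
insert 41 → {41}
insert 23 → {23, 41}
insert 38 → {23, 38, 41}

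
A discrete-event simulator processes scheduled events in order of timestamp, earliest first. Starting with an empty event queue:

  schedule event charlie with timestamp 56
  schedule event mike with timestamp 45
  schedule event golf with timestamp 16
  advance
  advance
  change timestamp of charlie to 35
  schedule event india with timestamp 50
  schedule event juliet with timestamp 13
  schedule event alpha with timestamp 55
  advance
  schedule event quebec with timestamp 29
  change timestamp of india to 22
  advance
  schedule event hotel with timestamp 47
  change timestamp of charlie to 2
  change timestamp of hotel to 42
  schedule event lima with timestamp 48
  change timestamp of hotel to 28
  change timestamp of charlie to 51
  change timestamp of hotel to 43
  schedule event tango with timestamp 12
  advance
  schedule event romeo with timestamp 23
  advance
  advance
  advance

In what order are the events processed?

golf, mike, juliet, india, tango, romeo, quebec, hotel

add charlie (timestamp 56) → {charlie:56}
add mike (timestamp 45) → {mike:45, charlie:56}
add golf (timestamp 16) → {golf:16, mike:45, charlie:56}
advance → golf; now {mike:45, charlie:56}
advance → mike; now {charlie:56}
update charlie to timestamp 35 → {charlie:35}
add india (timestamp 50) → {charlie:35, india:50}
add juliet (timestamp 13) → {juliet:13, charlie:35, india:50}
add alpha (timestamp 55) → {juliet:13, charlie:35, india:50, alpha:55}
advance → juliet; now {charlie:35, india:50, alpha:55}
add quebec (timestamp 29) → {quebec:29, charlie:35, india:50, alpha:55}
update india to timestamp 22 → {india:22, quebec:29, charlie:35, alpha:55}
advance → india; now {quebec:29, charlie:35, alpha:55}
add hotel (timestamp 47) → {quebec:29, charlie:35, hotel:47, alpha:55}
update charlie to timestamp 2 → {charlie:2, quebec:29, hotel:47, alpha:55}
update hotel to timestamp 42 → {charlie:2, quebec:29, hotel:42, alpha:55}
add lima (timestamp 48) → {charlie:2, quebec:29, hotel:42, lima:48, alpha:55}
update hotel to timestamp 28 → {charlie:2, hotel:28, quebec:29, lima:48, alpha:55}
update charlie to timestamp 51 → {hotel:28, quebec:29, lima:48, charlie:51, alpha:55}
update hotel to timestamp 43 → {quebec:29, hotel:43, lima:48, charlie:51, alpha:55}
add tango (timestamp 12) → {tango:12, quebec:29, hotel:43, lima:48, charlie:51, alpha:55}
advance → tango; now {quebec:29, hotel:43, lima:48, charlie:51, alpha:55}
add romeo (timestamp 23) → {romeo:23, quebec:29, hotel:43, lima:48, charlie:51, alpha:55}
advance → romeo; now {quebec:29, hotel:43, lima:48, charlie:51, alpha:55}
advance → quebec; now {hotel:43, lima:48, charlie:51, alpha:55}
advance → hotel; now {lima:48, charlie:51, alpha:55}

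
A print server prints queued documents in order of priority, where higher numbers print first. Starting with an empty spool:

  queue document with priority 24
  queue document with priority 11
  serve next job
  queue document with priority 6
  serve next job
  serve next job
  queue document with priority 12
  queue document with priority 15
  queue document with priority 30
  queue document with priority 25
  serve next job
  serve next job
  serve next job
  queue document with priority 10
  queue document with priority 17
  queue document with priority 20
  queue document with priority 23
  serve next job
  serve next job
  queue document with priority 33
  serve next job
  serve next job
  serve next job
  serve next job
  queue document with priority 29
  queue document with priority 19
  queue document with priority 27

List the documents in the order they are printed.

24 → 11 → 6 → 30 → 25 → 15 → 23 → 20 → 33 → 17 → 12 → 10

insert 24 → {24}
insert 11 → {24, 11}
serve next job → 24; now {11}
insert 6 → {11, 6}
serve next job → 11; now {6}
serve next job → 6; now {}
insert 12 → {12}
insert 15 → {15, 12}
insert 30 → {30, 15, 12}
insert 25 → {30, 25, 15, 12}
serve next job → 30; now {25, 15, 12}
serve next job → 25; now {15, 12}
serve next job → 15; now {12}
insert 10 → {12, 10}
insert 17 → {17, 12, 10}
insert 20 → {20, 17, 12, 10}
insert 23 → {23, 20, 17, 12, 10}
serve next job → 23; now {20, 17, 12, 10}
serve next job → 20; now {17, 12, 10}
insert 33 → {33, 17, 12, 10}
serve next job → 33; now {17, 12, 10}
serve next job → 17; now {12, 10}
serve next job → 12; now {10}
serve next job → 10; now {}
insert 29 → {29}
insert 19 → {29, 19}
insert 27 → {29, 27, 19}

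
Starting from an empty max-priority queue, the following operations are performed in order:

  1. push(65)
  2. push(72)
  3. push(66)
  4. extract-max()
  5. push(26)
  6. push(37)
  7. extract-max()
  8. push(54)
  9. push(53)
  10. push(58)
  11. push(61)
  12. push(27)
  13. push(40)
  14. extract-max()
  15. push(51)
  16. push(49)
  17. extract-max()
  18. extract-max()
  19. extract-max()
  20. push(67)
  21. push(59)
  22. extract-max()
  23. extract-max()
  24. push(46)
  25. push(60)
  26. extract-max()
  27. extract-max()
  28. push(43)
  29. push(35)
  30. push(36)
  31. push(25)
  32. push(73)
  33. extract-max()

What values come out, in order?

72 → 66 → 65 → 61 → 58 → 54 → 67 → 59 → 60 → 53 → 73

insert 65 → {65}
insert 72 → {72, 65}
insert 66 → {72, 66, 65}
extract-max → 72; now {66, 65}
insert 26 → {66, 65, 26}
insert 37 → {66, 65, 37, 26}
extract-max → 66; now {65, 37, 26}
insert 54 → {65, 54, 37, 26}
insert 53 → {65, 54, 53, 37, 26}
insert 58 → {65, 58, 54, 53, 37, 26}
insert 61 → {65, 61, 58, 54, 53, 37, 26}
insert 27 → {65, 61, 58, 54, 53, 37, 27, 26}
insert 40 → {65, 61, 58, 54, 53, 40, 37, 27, 26}
extract-max → 65; now {61, 58, 54, 53, 40, 37, 27, 26}
insert 51 → {61, 58, 54, 53, 51, 40, 37, 27, 26}
insert 49 → {61, 58, 54, 53, 51, 49, 40, 37, 27, 26}
extract-max → 61; now {58, 54, 53, 51, 49, 40, 37, 27, 26}
extract-max → 58; now {54, 53, 51, 49, 40, 37, 27, 26}
extract-max → 54; now {53, 51, 49, 40, 37, 27, 26}
insert 67 → {67, 53, 51, 49, 40, 37, 27, 26}
insert 59 → {67, 59, 53, 51, 49, 40, 37, 27, 26}
extract-max → 67; now {59, 53, 51, 49, 40, 37, 27, 26}
extract-max → 59; now {53, 51, 49, 40, 37, 27, 26}
insert 46 → {53, 51, 49, 46, 40, 37, 27, 26}
insert 60 → {60, 53, 51, 49, 46, 40, 37, 27, 26}
extract-max → 60; now {53, 51, 49, 46, 40, 37, 27, 26}
extract-max → 53; now {51, 49, 46, 40, 37, 27, 26}
insert 43 → {51, 49, 46, 43, 40, 37, 27, 26}
insert 35 → {51, 49, 46, 43, 40, 37, 35, 27, 26}
insert 36 → {51, 49, 46, 43, 40, 37, 36, 35, 27, 26}
insert 25 → {51, 49, 46, 43, 40, 37, 36, 35, 27, 26, 25}
insert 73 → {73, 51, 49, 46, 43, 40, 37, 36, 35, 27, 26, 25}
extract-max → 73; now {51, 49, 46, 43, 40, 37, 36, 35, 27, 26, 25}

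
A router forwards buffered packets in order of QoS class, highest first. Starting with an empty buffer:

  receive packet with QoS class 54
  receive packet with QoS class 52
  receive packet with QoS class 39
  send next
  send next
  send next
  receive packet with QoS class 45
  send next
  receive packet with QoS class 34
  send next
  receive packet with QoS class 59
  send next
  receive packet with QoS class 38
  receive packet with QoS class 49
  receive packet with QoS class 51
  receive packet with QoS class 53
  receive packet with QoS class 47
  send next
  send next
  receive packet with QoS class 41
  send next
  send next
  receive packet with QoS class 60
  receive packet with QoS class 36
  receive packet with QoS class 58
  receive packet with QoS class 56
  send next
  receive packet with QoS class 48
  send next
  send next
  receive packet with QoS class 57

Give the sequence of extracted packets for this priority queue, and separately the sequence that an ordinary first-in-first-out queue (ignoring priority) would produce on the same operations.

priority queue: 54 → 52 → 39 → 45 → 34 → 59 → 53 → 51 → 49 → 47 → 60 → 58 → 56; FIFO queue: 54, 52, 39, 45, 34, 59, 38, 49, 51, 53, 47, 41, 60

insert 54 → {54}
insert 52 → {54, 52}
insert 39 → {54, 52, 39}
send next → 54; now {52, 39}
send next → 52; now {39}
send next → 39; now {}
insert 45 → {45}
send next → 45; now {}
insert 34 → {34}
send next → 34; now {}
insert 59 → {59}
send next → 59; now {}
insert 38 → {38}
insert 49 → {49, 38}
insert 51 → {51, 49, 38}
insert 53 → {53, 51, 49, 38}
insert 47 → {53, 51, 49, 47, 38}
send next → 53; now {51, 49, 47, 38}
send next → 51; now {49, 47, 38}
insert 41 → {49, 47, 41, 38}
send next → 49; now {47, 41, 38}
send next → 47; now {41, 38}
insert 60 → {60, 41, 38}
insert 36 → {60, 41, 38, 36}
insert 58 → {60, 58, 41, 38, 36}
insert 56 → {60, 58, 56, 41, 38, 36}
send next → 60; now {58, 56, 41, 38, 36}
insert 48 → {58, 56, 48, 41, 38, 36}
send next → 58; now {56, 48, 41, 38, 36}
send next → 56; now {48, 41, 38, 36}
insert 57 → {57, 48, 41, 38, 36}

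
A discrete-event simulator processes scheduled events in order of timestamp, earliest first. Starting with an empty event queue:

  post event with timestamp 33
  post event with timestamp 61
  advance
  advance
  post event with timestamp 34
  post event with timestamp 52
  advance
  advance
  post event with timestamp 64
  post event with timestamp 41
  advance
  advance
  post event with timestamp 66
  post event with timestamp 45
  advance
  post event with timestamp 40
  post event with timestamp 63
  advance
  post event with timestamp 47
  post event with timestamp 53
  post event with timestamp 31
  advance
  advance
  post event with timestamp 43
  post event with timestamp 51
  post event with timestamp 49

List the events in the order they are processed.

33 → 61 → 34 → 52 → 41 → 64 → 45 → 40 → 31 → 47

insert 33 → {33}
insert 61 → {33, 61}
advance → 33; now {61}
advance → 61; now {}
insert 34 → {34}
insert 52 → {34, 52}
advance → 34; now {52}
advance → 52; now {}
insert 64 → {64}
insert 41 → {41, 64}
advance → 41; now {64}
advance → 64; now {}
insert 66 → {66}
insert 45 → {45, 66}
advance → 45; now {66}
insert 40 → {40, 66}
insert 63 → {40, 63, 66}
advance → 40; now {63, 66}
insert 47 → {47, 63, 66}
insert 53 → {47, 53, 63, 66}
insert 31 → {31, 47, 53, 63, 66}
advance → 31; now {47, 53, 63, 66}
advance → 47; now {53, 63, 66}
insert 43 → {43, 53, 63, 66}
insert 51 → {43, 51, 53, 63, 66}
insert 49 → {43, 49, 51, 53, 63, 66}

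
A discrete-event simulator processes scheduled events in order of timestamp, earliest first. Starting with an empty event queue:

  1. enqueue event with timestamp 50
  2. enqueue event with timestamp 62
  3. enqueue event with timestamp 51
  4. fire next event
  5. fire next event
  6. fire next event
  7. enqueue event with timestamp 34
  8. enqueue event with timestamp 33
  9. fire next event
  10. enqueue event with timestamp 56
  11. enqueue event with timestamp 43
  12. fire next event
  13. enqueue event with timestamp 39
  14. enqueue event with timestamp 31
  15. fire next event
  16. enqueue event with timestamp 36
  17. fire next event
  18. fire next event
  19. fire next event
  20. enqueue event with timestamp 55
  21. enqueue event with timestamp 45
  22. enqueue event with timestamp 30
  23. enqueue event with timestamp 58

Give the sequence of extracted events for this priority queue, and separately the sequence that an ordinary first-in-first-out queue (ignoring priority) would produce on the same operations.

insert 50 → {50}
insert 62 → {50, 62}
insert 51 → {50, 51, 62}
fire next event → 50; now {51, 62}
fire next event → 51; now {62}
fire next event → 62; now {}
insert 34 → {34}
insert 33 → {33, 34}
fire next event → 33; now {34}
insert 56 → {34, 56}
insert 43 → {34, 43, 56}
fire next event → 34; now {43, 56}
insert 39 → {39, 43, 56}
insert 31 → {31, 39, 43, 56}
fire next event → 31; now {39, 43, 56}
insert 36 → {36, 39, 43, 56}
fire next event → 36; now {39, 43, 56}
fire next event → 39; now {43, 56}
fire next event → 43; now {56}
insert 55 → {55, 56}
insert 45 → {45, 55, 56}
insert 30 → {30, 45, 55, 56}
insert 58 → {30, 45, 55, 56, 58}

priority queue: 50, 51, 62, 33, 34, 31, 36, 39, 43; FIFO queue: 50, 62, 51, 34, 33, 56, 43, 39, 31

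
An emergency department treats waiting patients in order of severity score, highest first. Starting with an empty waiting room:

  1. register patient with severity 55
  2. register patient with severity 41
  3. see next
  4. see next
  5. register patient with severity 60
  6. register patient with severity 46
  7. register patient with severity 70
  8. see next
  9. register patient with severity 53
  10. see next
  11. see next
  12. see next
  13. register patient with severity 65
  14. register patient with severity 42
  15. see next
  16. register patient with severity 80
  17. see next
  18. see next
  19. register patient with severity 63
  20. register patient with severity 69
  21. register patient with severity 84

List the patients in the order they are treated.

insert 55 → {55}
insert 41 → {55, 41}
see next → 55; now {41}
see next → 41; now {}
insert 60 → {60}
insert 46 → {60, 46}
insert 70 → {70, 60, 46}
see next → 70; now {60, 46}
insert 53 → {60, 53, 46}
see next → 60; now {53, 46}
see next → 53; now {46}
see next → 46; now {}
insert 65 → {65}
insert 42 → {65, 42}
see next → 65; now {42}
insert 80 → {80, 42}
see next → 80; now {42}
see next → 42; now {}
insert 63 → {63}
insert 69 → {69, 63}
insert 84 → {84, 69, 63}

[55, 41, 70, 60, 53, 46, 65, 80, 42]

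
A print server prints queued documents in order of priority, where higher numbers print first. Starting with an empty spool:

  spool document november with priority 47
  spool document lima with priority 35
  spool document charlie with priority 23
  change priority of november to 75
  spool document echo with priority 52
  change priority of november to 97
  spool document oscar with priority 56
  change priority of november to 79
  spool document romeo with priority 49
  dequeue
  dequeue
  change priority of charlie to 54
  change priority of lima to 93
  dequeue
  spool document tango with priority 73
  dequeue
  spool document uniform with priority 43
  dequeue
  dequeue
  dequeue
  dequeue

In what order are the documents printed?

november, oscar, lima, tango, charlie, echo, romeo, uniform

add november (priority 47) → {november:47}
add lima (priority 35) → {november:47, lima:35}
add charlie (priority 23) → {november:47, lima:35, charlie:23}
update november to priority 75 → {november:75, lima:35, charlie:23}
add echo (priority 52) → {november:75, echo:52, lima:35, charlie:23}
update november to priority 97 → {november:97, echo:52, lima:35, charlie:23}
add oscar (priority 56) → {november:97, oscar:56, echo:52, lima:35, charlie:23}
update november to priority 79 → {november:79, oscar:56, echo:52, lima:35, charlie:23}
add romeo (priority 49) → {november:79, oscar:56, echo:52, romeo:49, lima:35, charlie:23}
dequeue → november; now {oscar:56, echo:52, romeo:49, lima:35, charlie:23}
dequeue → oscar; now {echo:52, romeo:49, lima:35, charlie:23}
update charlie to priority 54 → {charlie:54, echo:52, romeo:49, lima:35}
update lima to priority 93 → {lima:93, charlie:54, echo:52, romeo:49}
dequeue → lima; now {charlie:54, echo:52, romeo:49}
add tango (priority 73) → {tango:73, charlie:54, echo:52, romeo:49}
dequeue → tango; now {charlie:54, echo:52, romeo:49}
add uniform (priority 43) → {charlie:54, echo:52, romeo:49, uniform:43}
dequeue → charlie; now {echo:52, romeo:49, uniform:43}
dequeue → echo; now {romeo:49, uniform:43}
dequeue → romeo; now {uniform:43}
dequeue → uniform; now {}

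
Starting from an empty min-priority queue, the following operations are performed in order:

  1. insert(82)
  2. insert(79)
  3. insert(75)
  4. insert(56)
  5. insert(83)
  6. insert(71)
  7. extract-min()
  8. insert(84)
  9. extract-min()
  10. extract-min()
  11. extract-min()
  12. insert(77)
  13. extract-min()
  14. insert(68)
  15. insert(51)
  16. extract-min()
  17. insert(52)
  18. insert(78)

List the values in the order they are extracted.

insert 82 → {82}
insert 79 → {79, 82}
insert 75 → {75, 79, 82}
insert 56 → {56, 75, 79, 82}
insert 83 → {56, 75, 79, 82, 83}
insert 71 → {56, 71, 75, 79, 82, 83}
extract-min → 56; now {71, 75, 79, 82, 83}
insert 84 → {71, 75, 79, 82, 83, 84}
extract-min → 71; now {75, 79, 82, 83, 84}
extract-min → 75; now {79, 82, 83, 84}
extract-min → 79; now {82, 83, 84}
insert 77 → {77, 82, 83, 84}
extract-min → 77; now {82, 83, 84}
insert 68 → {68, 82, 83, 84}
insert 51 → {51, 68, 82, 83, 84}
extract-min → 51; now {68, 82, 83, 84}
insert 52 → {52, 68, 82, 83, 84}
insert 78 → {52, 68, 78, 82, 83, 84}

56 → 71 → 75 → 79 → 77 → 51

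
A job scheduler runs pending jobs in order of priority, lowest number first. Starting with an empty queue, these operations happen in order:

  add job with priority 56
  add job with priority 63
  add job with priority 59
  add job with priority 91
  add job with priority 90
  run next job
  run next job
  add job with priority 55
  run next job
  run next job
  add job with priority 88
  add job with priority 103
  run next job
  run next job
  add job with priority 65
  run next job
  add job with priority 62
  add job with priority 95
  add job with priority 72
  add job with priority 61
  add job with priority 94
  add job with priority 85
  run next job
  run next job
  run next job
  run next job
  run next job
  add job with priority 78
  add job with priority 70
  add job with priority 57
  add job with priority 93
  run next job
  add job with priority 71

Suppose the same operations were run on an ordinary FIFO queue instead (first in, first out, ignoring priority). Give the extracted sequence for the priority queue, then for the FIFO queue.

priority queue: [56, 59, 55, 63, 88, 90, 65, 61, 62, 72, 85, 91, 57]; FIFO queue: 56 → 63 → 59 → 91 → 90 → 55 → 88 → 103 → 65 → 62 → 95 → 72 → 61

insert 56 → {56}
insert 63 → {56, 63}
insert 59 → {56, 59, 63}
insert 91 → {56, 59, 63, 91}
insert 90 → {56, 59, 63, 90, 91}
run next job → 56; now {59, 63, 90, 91}
run next job → 59; now {63, 90, 91}
insert 55 → {55, 63, 90, 91}
run next job → 55; now {63, 90, 91}
run next job → 63; now {90, 91}
insert 88 → {88, 90, 91}
insert 103 → {88, 90, 91, 103}
run next job → 88; now {90, 91, 103}
run next job → 90; now {91, 103}
insert 65 → {65, 91, 103}
run next job → 65; now {91, 103}
insert 62 → {62, 91, 103}
insert 95 → {62, 91, 95, 103}
insert 72 → {62, 72, 91, 95, 103}
insert 61 → {61, 62, 72, 91, 95, 103}
insert 94 → {61, 62, 72, 91, 94, 95, 103}
insert 85 → {61, 62, 72, 85, 91, 94, 95, 103}
run next job → 61; now {62, 72, 85, 91, 94, 95, 103}
run next job → 62; now {72, 85, 91, 94, 95, 103}
run next job → 72; now {85, 91, 94, 95, 103}
run next job → 85; now {91, 94, 95, 103}
run next job → 91; now {94, 95, 103}
insert 78 → {78, 94, 95, 103}
insert 70 → {70, 78, 94, 95, 103}
insert 57 → {57, 70, 78, 94, 95, 103}
insert 93 → {57, 70, 78, 93, 94, 95, 103}
run next job → 57; now {70, 78, 93, 94, 95, 103}
insert 71 → {70, 71, 78, 93, 94, 95, 103}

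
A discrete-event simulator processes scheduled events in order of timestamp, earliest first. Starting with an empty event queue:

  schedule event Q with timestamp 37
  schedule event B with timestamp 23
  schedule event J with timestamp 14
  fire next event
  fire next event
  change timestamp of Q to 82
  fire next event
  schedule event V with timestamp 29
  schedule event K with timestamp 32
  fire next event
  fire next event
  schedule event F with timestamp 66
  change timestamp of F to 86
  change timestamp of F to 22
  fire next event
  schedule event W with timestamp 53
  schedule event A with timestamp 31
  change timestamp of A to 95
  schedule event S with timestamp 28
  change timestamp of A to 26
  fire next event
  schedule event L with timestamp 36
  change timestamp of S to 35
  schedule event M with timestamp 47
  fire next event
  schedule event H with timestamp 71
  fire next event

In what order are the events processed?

[J, B, Q, V, K, F, A, S, L]

add Q (timestamp 37) → {Q:37}
add B (timestamp 23) → {B:23, Q:37}
add J (timestamp 14) → {J:14, B:23, Q:37}
fire next event → J; now {B:23, Q:37}
fire next event → B; now {Q:37}
update Q to timestamp 82 → {Q:82}
fire next event → Q; now {}
add V (timestamp 29) → {V:29}
add K (timestamp 32) → {V:29, K:32}
fire next event → V; now {K:32}
fire next event → K; now {}
add F (timestamp 66) → {F:66}
update F to timestamp 86 → {F:86}
update F to timestamp 22 → {F:22}
fire next event → F; now {}
add W (timestamp 53) → {W:53}
add A (timestamp 31) → {A:31, W:53}
update A to timestamp 95 → {W:53, A:95}
add S (timestamp 28) → {S:28, W:53, A:95}
update A to timestamp 26 → {A:26, S:28, W:53}
fire next event → A; now {S:28, W:53}
add L (timestamp 36) → {S:28, L:36, W:53}
update S to timestamp 35 → {S:35, L:36, W:53}
add M (timestamp 47) → {S:35, L:36, M:47, W:53}
fire next event → S; now {L:36, M:47, W:53}
add H (timestamp 71) → {L:36, M:47, W:53, H:71}
fire next event → L; now {M:47, W:53, H:71}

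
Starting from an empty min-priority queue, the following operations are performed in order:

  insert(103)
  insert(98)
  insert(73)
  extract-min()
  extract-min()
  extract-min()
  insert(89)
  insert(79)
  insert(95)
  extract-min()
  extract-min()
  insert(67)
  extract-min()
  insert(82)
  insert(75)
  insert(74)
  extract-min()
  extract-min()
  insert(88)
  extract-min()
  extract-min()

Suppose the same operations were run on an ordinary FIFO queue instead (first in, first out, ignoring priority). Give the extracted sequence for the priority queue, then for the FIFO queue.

insert 103 → {103}
insert 98 → {98, 103}
insert 73 → {73, 98, 103}
extract-min → 73; now {98, 103}
extract-min → 98; now {103}
extract-min → 103; now {}
insert 89 → {89}
insert 79 → {79, 89}
insert 95 → {79, 89, 95}
extract-min → 79; now {89, 95}
extract-min → 89; now {95}
insert 67 → {67, 95}
extract-min → 67; now {95}
insert 82 → {82, 95}
insert 75 → {75, 82, 95}
insert 74 → {74, 75, 82, 95}
extract-min → 74; now {75, 82, 95}
extract-min → 75; now {82, 95}
insert 88 → {82, 88, 95}
extract-min → 82; now {88, 95}
extract-min → 88; now {95}

priority queue: 73, 98, 103, 79, 89, 67, 74, 75, 82, 88; FIFO queue: 103, 98, 73, 89, 79, 95, 67, 82, 75, 74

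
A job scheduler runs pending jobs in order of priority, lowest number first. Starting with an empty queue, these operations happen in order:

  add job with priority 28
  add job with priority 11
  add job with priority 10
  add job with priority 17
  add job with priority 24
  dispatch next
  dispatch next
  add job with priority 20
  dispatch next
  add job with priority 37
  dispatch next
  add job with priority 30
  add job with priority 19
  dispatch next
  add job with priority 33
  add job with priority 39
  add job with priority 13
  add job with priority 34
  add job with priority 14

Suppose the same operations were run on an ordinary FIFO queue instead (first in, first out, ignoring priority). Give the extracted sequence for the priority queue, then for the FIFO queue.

priority queue: 10, 11, 17, 20, 19; FIFO queue: 28 → 11 → 10 → 17 → 24

insert 28 → {28}
insert 11 → {11, 28}
insert 10 → {10, 11, 28}
insert 17 → {10, 11, 17, 28}
insert 24 → {10, 11, 17, 24, 28}
dispatch next → 10; now {11, 17, 24, 28}
dispatch next → 11; now {17, 24, 28}
insert 20 → {17, 20, 24, 28}
dispatch next → 17; now {20, 24, 28}
insert 37 → {20, 24, 28, 37}
dispatch next → 20; now {24, 28, 37}
insert 30 → {24, 28, 30, 37}
insert 19 → {19, 24, 28, 30, 37}
dispatch next → 19; now {24, 28, 30, 37}
insert 33 → {24, 28, 30, 33, 37}
insert 39 → {24, 28, 30, 33, 37, 39}
insert 13 → {13, 24, 28, 30, 33, 37, 39}
insert 34 → {13, 24, 28, 30, 33, 34, 37, 39}
insert 14 → {13, 14, 24, 28, 30, 33, 34, 37, 39}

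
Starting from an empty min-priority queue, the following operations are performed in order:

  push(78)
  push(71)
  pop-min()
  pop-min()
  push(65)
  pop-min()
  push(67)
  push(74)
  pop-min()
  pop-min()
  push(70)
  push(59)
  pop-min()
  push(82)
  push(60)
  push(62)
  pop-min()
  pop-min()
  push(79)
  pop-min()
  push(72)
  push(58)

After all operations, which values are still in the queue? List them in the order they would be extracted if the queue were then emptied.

insert 78 → {78}
insert 71 → {71, 78}
pop-min → 71; now {78}
pop-min → 78; now {}
insert 65 → {65}
pop-min → 65; now {}
insert 67 → {67}
insert 74 → {67, 74}
pop-min → 67; now {74}
pop-min → 74; now {}
insert 70 → {70}
insert 59 → {59, 70}
pop-min → 59; now {70}
insert 82 → {70, 82}
insert 60 → {60, 70, 82}
insert 62 → {60, 62, 70, 82}
pop-min → 60; now {62, 70, 82}
pop-min → 62; now {70, 82}
insert 79 → {70, 79, 82}
pop-min → 70; now {79, 82}
insert 72 → {72, 79, 82}
insert 58 → {58, 72, 79, 82}

58, 72, 79, 82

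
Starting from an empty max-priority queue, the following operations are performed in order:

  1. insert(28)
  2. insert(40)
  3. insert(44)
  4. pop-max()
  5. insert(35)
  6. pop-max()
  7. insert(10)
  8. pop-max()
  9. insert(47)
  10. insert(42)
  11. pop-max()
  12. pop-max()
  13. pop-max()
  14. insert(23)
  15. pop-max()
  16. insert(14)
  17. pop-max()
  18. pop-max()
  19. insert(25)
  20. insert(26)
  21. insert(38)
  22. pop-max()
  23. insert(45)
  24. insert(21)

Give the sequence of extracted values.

insert 28 → {28}
insert 40 → {40, 28}
insert 44 → {44, 40, 28}
pop-max → 44; now {40, 28}
insert 35 → {40, 35, 28}
pop-max → 40; now {35, 28}
insert 10 → {35, 28, 10}
pop-max → 35; now {28, 10}
insert 47 → {47, 28, 10}
insert 42 → {47, 42, 28, 10}
pop-max → 47; now {42, 28, 10}
pop-max → 42; now {28, 10}
pop-max → 28; now {10}
insert 23 → {23, 10}
pop-max → 23; now {10}
insert 14 → {14, 10}
pop-max → 14; now {10}
pop-max → 10; now {}
insert 25 → {25}
insert 26 → {26, 25}
insert 38 → {38, 26, 25}
pop-max → 38; now {26, 25}
insert 45 → {45, 26, 25}
insert 21 → {45, 26, 25, 21}

[44, 40, 35, 47, 42, 28, 23, 14, 10, 38]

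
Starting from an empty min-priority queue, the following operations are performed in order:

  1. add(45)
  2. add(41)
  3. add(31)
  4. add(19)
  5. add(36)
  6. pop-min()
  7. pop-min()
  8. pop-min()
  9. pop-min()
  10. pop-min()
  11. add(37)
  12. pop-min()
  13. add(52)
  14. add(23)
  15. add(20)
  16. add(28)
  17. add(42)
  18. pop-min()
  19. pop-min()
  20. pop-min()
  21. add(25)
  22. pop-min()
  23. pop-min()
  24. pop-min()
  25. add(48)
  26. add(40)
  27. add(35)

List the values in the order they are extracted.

insert 45 → {45}
insert 41 → {41, 45}
insert 31 → {31, 41, 45}
insert 19 → {19, 31, 41, 45}
insert 36 → {19, 31, 36, 41, 45}
pop-min → 19; now {31, 36, 41, 45}
pop-min → 31; now {36, 41, 45}
pop-min → 36; now {41, 45}
pop-min → 41; now {45}
pop-min → 45; now {}
insert 37 → {37}
pop-min → 37; now {}
insert 52 → {52}
insert 23 → {23, 52}
insert 20 → {20, 23, 52}
insert 28 → {20, 23, 28, 52}
insert 42 → {20, 23, 28, 42, 52}
pop-min → 20; now {23, 28, 42, 52}
pop-min → 23; now {28, 42, 52}
pop-min → 28; now {42, 52}
insert 25 → {25, 42, 52}
pop-min → 25; now {42, 52}
pop-min → 42; now {52}
pop-min → 52; now {}
insert 48 → {48}
insert 40 → {40, 48}
insert 35 → {35, 40, 48}

19, 31, 36, 41, 45, 37, 20, 23, 28, 25, 42, 52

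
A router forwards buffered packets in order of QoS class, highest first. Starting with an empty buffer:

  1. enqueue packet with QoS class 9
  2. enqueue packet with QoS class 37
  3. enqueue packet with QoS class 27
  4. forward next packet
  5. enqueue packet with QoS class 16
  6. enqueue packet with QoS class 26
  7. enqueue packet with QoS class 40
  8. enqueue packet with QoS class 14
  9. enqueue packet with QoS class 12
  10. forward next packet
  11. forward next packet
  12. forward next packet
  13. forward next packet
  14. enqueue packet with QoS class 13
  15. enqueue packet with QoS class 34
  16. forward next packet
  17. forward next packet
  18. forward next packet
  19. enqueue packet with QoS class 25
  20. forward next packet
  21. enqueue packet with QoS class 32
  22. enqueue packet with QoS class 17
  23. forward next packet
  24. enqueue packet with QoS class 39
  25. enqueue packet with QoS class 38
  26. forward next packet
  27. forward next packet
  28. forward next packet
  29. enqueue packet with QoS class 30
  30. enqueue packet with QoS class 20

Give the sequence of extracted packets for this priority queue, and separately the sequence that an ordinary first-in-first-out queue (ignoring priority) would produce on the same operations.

priority queue: 37 → 40 → 27 → 26 → 16 → 34 → 14 → 13 → 25 → 32 → 39 → 38 → 17; FIFO queue: 9, 37, 27, 16, 26, 40, 14, 12, 13, 34, 25, 32, 17

insert 9 → {9}
insert 37 → {37, 9}
insert 27 → {37, 27, 9}
forward next packet → 37; now {27, 9}
insert 16 → {27, 16, 9}
insert 26 → {27, 26, 16, 9}
insert 40 → {40, 27, 26, 16, 9}
insert 14 → {40, 27, 26, 16, 14, 9}
insert 12 → {40, 27, 26, 16, 14, 12, 9}
forward next packet → 40; now {27, 26, 16, 14, 12, 9}
forward next packet → 27; now {26, 16, 14, 12, 9}
forward next packet → 26; now {16, 14, 12, 9}
forward next packet → 16; now {14, 12, 9}
insert 13 → {14, 13, 12, 9}
insert 34 → {34, 14, 13, 12, 9}
forward next packet → 34; now {14, 13, 12, 9}
forward next packet → 14; now {13, 12, 9}
forward next packet → 13; now {12, 9}
insert 25 → {25, 12, 9}
forward next packet → 25; now {12, 9}
insert 32 → {32, 12, 9}
insert 17 → {32, 17, 12, 9}
forward next packet → 32; now {17, 12, 9}
insert 39 → {39, 17, 12, 9}
insert 38 → {39, 38, 17, 12, 9}
forward next packet → 39; now {38, 17, 12, 9}
forward next packet → 38; now {17, 12, 9}
forward next packet → 17; now {12, 9}
insert 30 → {30, 12, 9}
insert 20 → {30, 20, 12, 9}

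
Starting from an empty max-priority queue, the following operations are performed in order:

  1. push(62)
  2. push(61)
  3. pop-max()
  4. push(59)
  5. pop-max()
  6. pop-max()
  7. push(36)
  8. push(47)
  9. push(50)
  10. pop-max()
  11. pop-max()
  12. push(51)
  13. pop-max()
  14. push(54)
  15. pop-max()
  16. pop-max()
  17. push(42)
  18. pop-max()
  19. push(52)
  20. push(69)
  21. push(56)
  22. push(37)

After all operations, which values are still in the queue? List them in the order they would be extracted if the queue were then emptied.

insert 62 → {62}
insert 61 → {62, 61}
pop-max → 62; now {61}
insert 59 → {61, 59}
pop-max → 61; now {59}
pop-max → 59; now {}
insert 36 → {36}
insert 47 → {47, 36}
insert 50 → {50, 47, 36}
pop-max → 50; now {47, 36}
pop-max → 47; now {36}
insert 51 → {51, 36}
pop-max → 51; now {36}
insert 54 → {54, 36}
pop-max → 54; now {36}
pop-max → 36; now {}
insert 42 → {42}
pop-max → 42; now {}
insert 52 → {52}
insert 69 → {69, 52}
insert 56 → {69, 56, 52}
insert 37 → {69, 56, 52, 37}

69, 56, 52, 37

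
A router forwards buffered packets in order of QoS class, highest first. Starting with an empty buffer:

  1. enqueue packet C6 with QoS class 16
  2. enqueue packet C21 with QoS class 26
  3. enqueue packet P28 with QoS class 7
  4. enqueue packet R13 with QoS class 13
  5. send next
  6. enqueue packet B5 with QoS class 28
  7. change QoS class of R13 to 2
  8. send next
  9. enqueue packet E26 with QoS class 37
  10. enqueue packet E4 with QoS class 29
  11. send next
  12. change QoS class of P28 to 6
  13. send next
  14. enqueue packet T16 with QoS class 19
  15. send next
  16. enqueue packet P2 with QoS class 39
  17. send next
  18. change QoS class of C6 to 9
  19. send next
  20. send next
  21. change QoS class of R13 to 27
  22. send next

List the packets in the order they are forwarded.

add C6 (QoS class 16) → {C6:16}
add C21 (QoS class 26) → {C21:26, C6:16}
add P28 (QoS class 7) → {C21:26, C6:16, P28:7}
add R13 (QoS class 13) → {C21:26, C6:16, R13:13, P28:7}
send next → C21; now {C6:16, R13:13, P28:7}
add B5 (QoS class 28) → {B5:28, C6:16, R13:13, P28:7}
update R13 to QoS class 2 → {B5:28, C6:16, P28:7, R13:2}
send next → B5; now {C6:16, P28:7, R13:2}
add E26 (QoS class 37) → {E26:37, C6:16, P28:7, R13:2}
add E4 (QoS class 29) → {E26:37, E4:29, C6:16, P28:7, R13:2}
send next → E26; now {E4:29, C6:16, P28:7, R13:2}
update P28 to QoS class 6 → {E4:29, C6:16, P28:6, R13:2}
send next → E4; now {C6:16, P28:6, R13:2}
add T16 (QoS class 19) → {T16:19, C6:16, P28:6, R13:2}
send next → T16; now {C6:16, P28:6, R13:2}
add P2 (QoS class 39) → {P2:39, C6:16, P28:6, R13:2}
send next → P2; now {C6:16, P28:6, R13:2}
update C6 to QoS class 9 → {C6:9, P28:6, R13:2}
send next → C6; now {P28:6, R13:2}
send next → P28; now {R13:2}
update R13 to QoS class 27 → {R13:27}
send next → R13; now {}

C21 → B5 → E26 → E4 → T16 → P2 → C6 → P28 → R13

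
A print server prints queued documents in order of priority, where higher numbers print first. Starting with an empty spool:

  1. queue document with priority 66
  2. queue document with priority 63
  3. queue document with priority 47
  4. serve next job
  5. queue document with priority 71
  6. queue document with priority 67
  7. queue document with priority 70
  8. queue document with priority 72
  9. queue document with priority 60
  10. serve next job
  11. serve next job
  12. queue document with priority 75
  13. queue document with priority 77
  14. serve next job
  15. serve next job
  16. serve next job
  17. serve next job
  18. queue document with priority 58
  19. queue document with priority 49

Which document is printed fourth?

77

insert 66 → {66}
insert 63 → {66, 63}
insert 47 → {66, 63, 47}
serve next job → 66; now {63, 47}
insert 71 → {71, 63, 47}
insert 67 → {71, 67, 63, 47}
insert 70 → {71, 70, 67, 63, 47}
insert 72 → {72, 71, 70, 67, 63, 47}
insert 60 → {72, 71, 70, 67, 63, 60, 47}
serve next job → 72; now {71, 70, 67, 63, 60, 47}
serve next job → 71; now {70, 67, 63, 60, 47}
insert 75 → {75, 70, 67, 63, 60, 47}
insert 77 → {77, 75, 70, 67, 63, 60, 47}
serve next job → 77; now {75, 70, 67, 63, 60, 47}
serve next job → 75; now {70, 67, 63, 60, 47}
serve next job → 70; now {67, 63, 60, 47}
serve next job → 67; now {63, 60, 47}
insert 58 → {63, 60, 58, 47}
insert 49 → {63, 60, 58, 49, 47}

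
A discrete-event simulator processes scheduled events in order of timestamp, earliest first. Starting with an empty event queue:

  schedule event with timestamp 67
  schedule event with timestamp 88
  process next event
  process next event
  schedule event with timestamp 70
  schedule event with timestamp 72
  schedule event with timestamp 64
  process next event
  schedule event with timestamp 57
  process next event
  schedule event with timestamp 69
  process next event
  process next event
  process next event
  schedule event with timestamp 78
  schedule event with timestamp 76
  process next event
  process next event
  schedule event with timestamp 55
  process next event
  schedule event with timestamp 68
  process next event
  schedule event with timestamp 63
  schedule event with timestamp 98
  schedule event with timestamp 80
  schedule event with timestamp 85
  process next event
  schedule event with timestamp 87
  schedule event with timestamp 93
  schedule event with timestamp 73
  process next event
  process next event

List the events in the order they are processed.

67, 88, 64, 57, 69, 70, 72, 76, 78, 55, 68, 63, 73, 80

insert 67 → {67}
insert 88 → {67, 88}
process next event → 67; now {88}
process next event → 88; now {}
insert 70 → {70}
insert 72 → {70, 72}
insert 64 → {64, 70, 72}
process next event → 64; now {70, 72}
insert 57 → {57, 70, 72}
process next event → 57; now {70, 72}
insert 69 → {69, 70, 72}
process next event → 69; now {70, 72}
process next event → 70; now {72}
process next event → 72; now {}
insert 78 → {78}
insert 76 → {76, 78}
process next event → 76; now {78}
process next event → 78; now {}
insert 55 → {55}
process next event → 55; now {}
insert 68 → {68}
process next event → 68; now {}
insert 63 → {63}
insert 98 → {63, 98}
insert 80 → {63, 80, 98}
insert 85 → {63, 80, 85, 98}
process next event → 63; now {80, 85, 98}
insert 87 → {80, 85, 87, 98}
insert 93 → {80, 85, 87, 93, 98}
insert 73 → {73, 80, 85, 87, 93, 98}
process next event → 73; now {80, 85, 87, 93, 98}
process next event → 80; now {85, 87, 93, 98}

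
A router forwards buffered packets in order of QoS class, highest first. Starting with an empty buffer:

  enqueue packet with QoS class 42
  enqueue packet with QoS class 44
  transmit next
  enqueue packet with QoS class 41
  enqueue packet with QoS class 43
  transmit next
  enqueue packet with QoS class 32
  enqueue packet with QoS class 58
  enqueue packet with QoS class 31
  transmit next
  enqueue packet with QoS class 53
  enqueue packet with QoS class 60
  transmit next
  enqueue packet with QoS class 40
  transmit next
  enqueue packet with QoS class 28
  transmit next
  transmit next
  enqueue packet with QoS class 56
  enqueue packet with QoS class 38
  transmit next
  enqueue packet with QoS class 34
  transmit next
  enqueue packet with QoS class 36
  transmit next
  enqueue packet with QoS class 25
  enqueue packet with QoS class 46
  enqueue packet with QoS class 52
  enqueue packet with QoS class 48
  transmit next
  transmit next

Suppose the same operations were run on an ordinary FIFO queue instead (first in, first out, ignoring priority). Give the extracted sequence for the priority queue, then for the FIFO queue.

priority queue: 44 → 43 → 58 → 60 → 53 → 42 → 41 → 56 → 40 → 38 → 52 → 48; FIFO queue: [42, 44, 41, 43, 32, 58, 31, 53, 60, 40, 28, 56]

insert 42 → {42}
insert 44 → {44, 42}
transmit next → 44; now {42}
insert 41 → {42, 41}
insert 43 → {43, 42, 41}
transmit next → 43; now {42, 41}
insert 32 → {42, 41, 32}
insert 58 → {58, 42, 41, 32}
insert 31 → {58, 42, 41, 32, 31}
transmit next → 58; now {42, 41, 32, 31}
insert 53 → {53, 42, 41, 32, 31}
insert 60 → {60, 53, 42, 41, 32, 31}
transmit next → 60; now {53, 42, 41, 32, 31}
insert 40 → {53, 42, 41, 40, 32, 31}
transmit next → 53; now {42, 41, 40, 32, 31}
insert 28 → {42, 41, 40, 32, 31, 28}
transmit next → 42; now {41, 40, 32, 31, 28}
transmit next → 41; now {40, 32, 31, 28}
insert 56 → {56, 40, 32, 31, 28}
insert 38 → {56, 40, 38, 32, 31, 28}
transmit next → 56; now {40, 38, 32, 31, 28}
insert 34 → {40, 38, 34, 32, 31, 28}
transmit next → 40; now {38, 34, 32, 31, 28}
insert 36 → {38, 36, 34, 32, 31, 28}
transmit next → 38; now {36, 34, 32, 31, 28}
insert 25 → {36, 34, 32, 31, 28, 25}
insert 46 → {46, 36, 34, 32, 31, 28, 25}
insert 52 → {52, 46, 36, 34, 32, 31, 28, 25}
insert 48 → {52, 48, 46, 36, 34, 32, 31, 28, 25}
transmit next → 52; now {48, 46, 36, 34, 32, 31, 28, 25}
transmit next → 48; now {46, 36, 34, 32, 31, 28, 25}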